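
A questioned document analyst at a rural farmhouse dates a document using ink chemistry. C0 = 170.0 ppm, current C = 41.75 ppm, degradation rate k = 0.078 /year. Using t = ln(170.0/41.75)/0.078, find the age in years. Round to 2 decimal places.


Document age estimation:
C0/C = 170.0 / 41.75 = 4.071856
ln(C0/C) = 1.404099
t = 1.404099 / 0.078 = 18.00 years

18.00


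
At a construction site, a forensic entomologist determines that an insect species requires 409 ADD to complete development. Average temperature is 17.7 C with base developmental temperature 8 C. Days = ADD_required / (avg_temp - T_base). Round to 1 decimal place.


Insect development time:
Effective temperature = avg_temp - T_base = 17.7 - 8 = 9.7 C
Days = ADD / effective_temp = 409 / 9.7 = 42.2 days

42.2


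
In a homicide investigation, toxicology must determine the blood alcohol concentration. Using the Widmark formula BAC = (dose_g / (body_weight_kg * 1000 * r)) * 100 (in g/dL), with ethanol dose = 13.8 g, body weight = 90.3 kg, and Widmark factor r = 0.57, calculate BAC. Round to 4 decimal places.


Applying the Widmark formula:
BAC = (dose_g / (body_wt * 1000 * r)) * 100
Denominator = 90.3 * 1000 * 0.57 = 51471
BAC = (13.8 / 51471) * 100
BAC = 0.0268 g/dL

0.0268


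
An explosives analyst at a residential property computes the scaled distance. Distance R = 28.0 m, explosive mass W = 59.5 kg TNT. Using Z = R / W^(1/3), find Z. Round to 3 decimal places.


Scaled distance calculation:
W^(1/3) = 59.5^(1/3) = 3.903963
Z = R / W^(1/3) = 28.0 / 3.903963
Z = 7.172 m/kg^(1/3)

7.172


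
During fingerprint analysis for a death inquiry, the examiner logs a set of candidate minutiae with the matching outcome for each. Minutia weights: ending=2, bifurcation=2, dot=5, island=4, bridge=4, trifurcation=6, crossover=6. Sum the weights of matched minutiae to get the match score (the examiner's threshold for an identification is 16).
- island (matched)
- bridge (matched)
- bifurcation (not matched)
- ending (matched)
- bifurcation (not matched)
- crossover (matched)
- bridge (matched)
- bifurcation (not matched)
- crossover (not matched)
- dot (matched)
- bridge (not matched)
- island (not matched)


Weighted minutiae match score:
  island: matched, +4 (running total 4)
  bridge: matched, +4 (running total 8)
  bifurcation: not matched, +0
  ending: matched, +2 (running total 10)
  bifurcation: not matched, +0
  crossover: matched, +6 (running total 16)
  bridge: matched, +4 (running total 20)
  bifurcation: not matched, +0
  crossover: not matched, +0
  dot: matched, +5 (running total 25)
  bridge: not matched, +0
  island: not matched, +0
Total score = 25
Threshold = 16; verdict = identification

25


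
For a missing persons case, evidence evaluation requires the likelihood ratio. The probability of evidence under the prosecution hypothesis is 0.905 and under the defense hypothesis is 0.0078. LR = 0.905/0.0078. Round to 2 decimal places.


Likelihood ratio calculation:
LR = P(E|Hp) / P(E|Hd)
LR = 0.905 / 0.0078
LR = 116.03

116.03


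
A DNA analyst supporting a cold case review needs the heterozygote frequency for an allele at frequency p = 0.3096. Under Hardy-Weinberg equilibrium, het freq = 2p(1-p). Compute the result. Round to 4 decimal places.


Hardy-Weinberg heterozygote frequency:
q = 1 - p = 1 - 0.3096 = 0.6904
2pq = 2 * 0.3096 * 0.6904 = 0.4275

0.4275


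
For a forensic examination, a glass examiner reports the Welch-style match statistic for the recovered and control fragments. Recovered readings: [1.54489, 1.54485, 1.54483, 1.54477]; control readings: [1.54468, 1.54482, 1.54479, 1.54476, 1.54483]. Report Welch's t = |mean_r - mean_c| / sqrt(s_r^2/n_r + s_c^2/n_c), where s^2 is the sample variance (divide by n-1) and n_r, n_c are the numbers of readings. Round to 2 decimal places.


Welch's t-criterion for glass RI comparison:
Recovered mean = sum / n_r = 6.17934 / 4 = 1.544835
Control mean = sum / n_c = 7.72388 / 5 = 1.544776
Recovered sample variance s_r^2 = 2.5e-09
Control sample variance s_c^2 = 3.63e-09
Welch SE (unpooled) = sqrt(s_r^2/n_r + s_c^2/n_c) = sqrt(6.25e-10 + 7.26e-10) = sqrt(1.351e-09) = 3.6756e-05
|mean_r - mean_c| = 5.9e-05
t = 5.9e-05 / 3.6756e-05 = 1.61

1.61


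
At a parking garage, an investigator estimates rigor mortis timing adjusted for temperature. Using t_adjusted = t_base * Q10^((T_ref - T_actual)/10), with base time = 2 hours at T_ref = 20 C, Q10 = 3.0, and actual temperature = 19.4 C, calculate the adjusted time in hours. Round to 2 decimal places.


Rigor mortis time adjustment:
Exponent = (T_ref - T_actual) / 10 = (20 - 19.4) / 10 = 0.06
Q10 factor = 3.0^0.06 = 1.06814
t_adjusted = 2 * 1.06814 = 2.14 hours

2.14


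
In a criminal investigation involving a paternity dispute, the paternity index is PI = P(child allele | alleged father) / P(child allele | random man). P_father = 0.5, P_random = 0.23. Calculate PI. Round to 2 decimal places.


Paternity Index calculation:
PI = P(allele|father) / P(allele|random)
PI = 0.5 / 0.23
PI = 2.17

2.17


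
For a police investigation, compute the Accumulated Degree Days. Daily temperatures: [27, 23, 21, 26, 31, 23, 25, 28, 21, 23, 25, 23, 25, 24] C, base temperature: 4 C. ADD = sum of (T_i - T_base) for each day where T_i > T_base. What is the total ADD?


Computing ADD day by day:
Day 1: max(0, 27 - 4) = 23
Day 2: max(0, 23 - 4) = 19
Day 3: max(0, 21 - 4) = 17
Day 4: max(0, 26 - 4) = 22
Day 5: max(0, 31 - 4) = 27
Day 6: max(0, 23 - 4) = 19
Day 7: max(0, 25 - 4) = 21
Day 8: max(0, 28 - 4) = 24
Day 9: max(0, 21 - 4) = 17
Day 10: max(0, 23 - 4) = 19
Day 11: max(0, 25 - 4) = 21
Day 12: max(0, 23 - 4) = 19
Day 13: max(0, 25 - 4) = 21
Day 14: max(0, 24 - 4) = 20
Total ADD = 289

289


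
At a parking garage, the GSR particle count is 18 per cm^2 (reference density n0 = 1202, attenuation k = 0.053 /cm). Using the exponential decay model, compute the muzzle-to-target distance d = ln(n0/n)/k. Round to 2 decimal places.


GSR distance calculation:
n0/n = 1202 / 18 = 66.777778
ln(n0/n) = 4.20137
d = 4.20137 / 0.053 = 79.27 cm

79.27


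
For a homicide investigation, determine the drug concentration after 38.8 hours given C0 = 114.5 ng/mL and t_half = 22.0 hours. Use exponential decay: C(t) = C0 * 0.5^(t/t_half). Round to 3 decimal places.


Drug concentration decay:
Number of half-lives = t / t_half = 38.8 / 22.0 = 1.763636
Decay factor = 0.5^1.763636 = 0.29450499
C(t) = 114.5 * 0.29450499 = 33.721 ng/mL

33.721


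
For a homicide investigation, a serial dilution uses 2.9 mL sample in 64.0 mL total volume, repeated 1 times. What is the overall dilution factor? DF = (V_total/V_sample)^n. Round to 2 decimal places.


Dilution factor calculation:
Single dilution = V_total / V_sample = 64.0 / 2.9 ≈ 22.068966
Number of dilutions = 1
Total DF = (64.0 / 2.9)^1 (full precision, rounded at the end) = 22.07

22.07


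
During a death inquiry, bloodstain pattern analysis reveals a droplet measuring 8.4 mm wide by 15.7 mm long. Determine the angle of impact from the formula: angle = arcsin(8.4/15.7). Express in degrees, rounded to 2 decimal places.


Blood spatter impact angle calculation:
width / length = 8.4 / 15.7 = 0.535032
angle = arcsin(0.535032)
angle = 32.35 degrees

32.35


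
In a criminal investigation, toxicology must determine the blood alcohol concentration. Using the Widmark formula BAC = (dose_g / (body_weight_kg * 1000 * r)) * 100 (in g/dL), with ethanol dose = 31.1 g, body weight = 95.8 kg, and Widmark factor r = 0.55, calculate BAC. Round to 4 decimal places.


Applying the Widmark formula:
BAC = (dose_g / (body_wt * 1000 * r)) * 100
Denominator = 95.8 * 1000 * 0.55 = 52690
BAC = (31.1 / 52690) * 100
BAC = 0.0590 g/dL

0.0590


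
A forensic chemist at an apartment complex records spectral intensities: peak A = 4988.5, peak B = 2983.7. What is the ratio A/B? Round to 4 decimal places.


Spectral peak ratio:
Peak A = 4988.5 counts
Peak B = 2983.7 counts
Ratio = 4988.5 / 2983.7 = 1.6719

1.6719


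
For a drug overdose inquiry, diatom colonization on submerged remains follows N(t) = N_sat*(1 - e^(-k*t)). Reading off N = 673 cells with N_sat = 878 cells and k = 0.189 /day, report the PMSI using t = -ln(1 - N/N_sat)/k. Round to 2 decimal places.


PMSI from diatom colonization curve:
N / N_sat = 673 / 878 = 0.766515
1 - N/N_sat = 0.233485
ln(1 - N/N_sat) = -1.454637
t = -ln(1 - N/N_sat) / k = -(-1.454637) / 0.189 = 7.70 days

7.70


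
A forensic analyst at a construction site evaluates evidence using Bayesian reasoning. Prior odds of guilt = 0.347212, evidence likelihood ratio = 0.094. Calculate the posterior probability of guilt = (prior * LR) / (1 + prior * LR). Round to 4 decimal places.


Bayesian evidence evaluation:
Posterior odds = prior_odds * LR = 0.347212 * 0.094 = 0.03263793
Posterior probability = posterior_odds / (1 + posterior_odds)
= 0.03263793 / (1 + 0.03263793)
= 0.03263793 / 1.03263793
= 0.0316

0.0316


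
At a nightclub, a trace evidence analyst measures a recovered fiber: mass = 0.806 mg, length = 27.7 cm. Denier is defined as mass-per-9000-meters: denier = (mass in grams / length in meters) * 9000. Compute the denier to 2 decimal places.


Denier calculation:
Mass in grams = 0.806 mg / 1000 = 0.000806 g
Length in meters = 27.7 cm / 100 = 0.277 m
Linear density = mass / length = 0.000806 / 0.277 = 0.00290975 g/m
Denier = (g/m) * 9000 = 0.00290975 * 9000 = 26.19

26.19


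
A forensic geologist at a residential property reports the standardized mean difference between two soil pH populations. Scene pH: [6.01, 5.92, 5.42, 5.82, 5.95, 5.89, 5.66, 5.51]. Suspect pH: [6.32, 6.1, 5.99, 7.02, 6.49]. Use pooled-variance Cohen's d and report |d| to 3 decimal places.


Pooled-variance Cohen's d for soil pH comparison:
Scene mean = 46.18 / 8 = 5.7725
Suspect mean = 31.92 / 5 = 6.384
Scene sample variance s_s^2 = 0.047364
Suspect sample variance s_c^2 = 0.16393
Pooled variance = ((n_s-1)*s_s^2 + (n_c-1)*s_c^2) / (n_s + n_c - 2) = 0.089752
Pooled SD = sqrt(0.089752) = 0.299586
Mean difference = -0.6115
|d| = |-0.6115| / 0.299586 = 2.041

2.041


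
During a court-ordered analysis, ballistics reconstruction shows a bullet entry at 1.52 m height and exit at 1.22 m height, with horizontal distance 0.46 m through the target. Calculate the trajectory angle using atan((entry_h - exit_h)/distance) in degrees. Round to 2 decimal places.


Bullet trajectory angle:
Height difference = 1.52 - 1.22 = 0.3 m
angle = atan(0.3 / 0.46)
angle = atan(0.652174)
angle = 33.11 degrees

33.11


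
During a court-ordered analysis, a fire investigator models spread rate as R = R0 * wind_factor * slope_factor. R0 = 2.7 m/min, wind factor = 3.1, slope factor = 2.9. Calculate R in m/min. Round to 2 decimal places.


Fire spread rate calculation:
R = R0 * wind_factor * slope_factor
= 2.7 * 3.1 * 2.9
= 8.37 * 2.9
= 24.27 m/min

24.27


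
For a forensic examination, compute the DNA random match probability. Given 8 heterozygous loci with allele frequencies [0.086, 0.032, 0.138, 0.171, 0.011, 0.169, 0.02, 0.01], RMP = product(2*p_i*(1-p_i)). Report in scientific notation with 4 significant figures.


Computing RMP for 8 loci:
Locus 1: 2 * 0.086 * 0.914 = 0.157208
Locus 2: 2 * 0.032 * 0.968 = 0.061952
Locus 3: 2 * 0.138 * 0.862 = 0.237912
Locus 4: 2 * 0.171 * 0.829 = 0.283518
Locus 5: 2 * 0.011 * 0.989 = 0.021758
Locus 6: 2 * 0.169 * 0.831 = 0.280878
Locus 7: 2 * 0.02 * 0.98 = 0.0392
Locus 8: 2 * 0.01 * 0.99 = 0.0198
RMP = 3.116e-09

3.116e-09


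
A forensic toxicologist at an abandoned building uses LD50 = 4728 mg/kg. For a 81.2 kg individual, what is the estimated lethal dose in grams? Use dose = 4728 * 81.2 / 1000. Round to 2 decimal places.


Lethal dose calculation:
Lethal dose = LD50 * body_weight / 1000
= 4728 * 81.2 / 1000
= 383913.6 / 1000
= 383.91 g

383.91


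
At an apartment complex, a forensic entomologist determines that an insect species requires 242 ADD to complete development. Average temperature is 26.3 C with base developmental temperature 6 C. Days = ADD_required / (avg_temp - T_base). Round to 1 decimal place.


Insect development time:
Effective temperature = avg_temp - T_base = 26.3 - 6 = 20.3 C
Days = ADD / effective_temp = 242 / 20.3 = 11.9 days

11.9


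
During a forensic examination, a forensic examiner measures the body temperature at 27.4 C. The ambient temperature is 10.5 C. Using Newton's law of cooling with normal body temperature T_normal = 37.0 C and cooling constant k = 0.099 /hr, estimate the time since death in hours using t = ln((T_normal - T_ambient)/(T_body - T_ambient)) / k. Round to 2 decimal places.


Using Newton's law of cooling:
t = ln((T_normal - T_ambient) / (T_body - T_ambient)) / k
T_normal - T_ambient = 26.5
T_body - T_ambient = 16.9
Ratio = 1.568047
ln(ratio) = 0.449831
t = 0.449831 / 0.099 = 4.54 hours

4.54


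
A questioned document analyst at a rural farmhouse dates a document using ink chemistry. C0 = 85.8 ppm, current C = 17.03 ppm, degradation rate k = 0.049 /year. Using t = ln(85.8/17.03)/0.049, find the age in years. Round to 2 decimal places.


Document age estimation:
C0/C = 85.8 / 17.03 = 5.038168
ln(C0/C) = 1.617043
t = 1.617043 / 0.049 = 33.00 years

33.00


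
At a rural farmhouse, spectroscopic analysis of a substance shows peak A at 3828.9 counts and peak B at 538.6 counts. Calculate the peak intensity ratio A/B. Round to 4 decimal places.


Spectral peak ratio:
Peak A = 3828.9 counts
Peak B = 538.6 counts
Ratio = 3828.9 / 538.6 = 7.1090

7.1090


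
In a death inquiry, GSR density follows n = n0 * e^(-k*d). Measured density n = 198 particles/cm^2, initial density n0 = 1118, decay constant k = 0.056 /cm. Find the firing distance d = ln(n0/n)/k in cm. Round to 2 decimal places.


GSR distance calculation:
n0/n = 1118 / 198 = 5.646465
ln(n0/n) = 1.73103
d = 1.73103 / 0.056 = 30.91 cm

30.91


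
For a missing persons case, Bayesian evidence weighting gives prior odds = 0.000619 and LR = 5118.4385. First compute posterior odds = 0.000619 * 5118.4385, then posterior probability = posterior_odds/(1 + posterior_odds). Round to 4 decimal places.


Bayesian evidence evaluation:
Posterior odds = prior_odds * LR = 0.000619 * 5118.4385 = 3.168313
Posterior probability = posterior_odds / (1 + posterior_odds)
= 3.168313 / (1 + 3.168313)
= 3.168313 / 4.168313
= 0.7601

0.7601


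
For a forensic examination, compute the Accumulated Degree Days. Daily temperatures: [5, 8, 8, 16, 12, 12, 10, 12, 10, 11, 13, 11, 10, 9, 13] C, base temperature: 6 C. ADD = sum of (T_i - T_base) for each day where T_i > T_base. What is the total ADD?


Computing ADD day by day:
Day 1: max(0, 5 - 6) = 0
Day 2: max(0, 8 - 6) = 2
Day 3: max(0, 8 - 6) = 2
Day 4: max(0, 16 - 6) = 10
Day 5: max(0, 12 - 6) = 6
Day 6: max(0, 12 - 6) = 6
Day 7: max(0, 10 - 6) = 4
Day 8: max(0, 12 - 6) = 6
Day 9: max(0, 10 - 6) = 4
Day 10: max(0, 11 - 6) = 5
Day 11: max(0, 13 - 6) = 7
Day 12: max(0, 11 - 6) = 5
Day 13: max(0, 10 - 6) = 4
Day 14: max(0, 9 - 6) = 3
Day 15: max(0, 13 - 6) = 7
Total ADD = 71

71


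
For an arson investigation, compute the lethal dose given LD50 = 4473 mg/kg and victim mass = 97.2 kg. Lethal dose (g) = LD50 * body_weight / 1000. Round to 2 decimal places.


Lethal dose calculation:
Lethal dose = LD50 * body_weight / 1000
= 4473 * 97.2 / 1000
= 434775.6 / 1000
= 434.78 g

434.78


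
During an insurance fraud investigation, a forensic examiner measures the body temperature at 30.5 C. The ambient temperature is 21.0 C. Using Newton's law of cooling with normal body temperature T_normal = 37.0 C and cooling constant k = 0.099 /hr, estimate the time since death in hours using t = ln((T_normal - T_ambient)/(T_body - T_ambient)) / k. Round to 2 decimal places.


Using Newton's law of cooling:
t = ln((T_normal - T_ambient) / (T_body - T_ambient)) / k
T_normal - T_ambient = 16.0
T_body - T_ambient = 9.5
Ratio = 1.684211
ln(ratio) = 0.521297
t = 0.521297 / 0.099 = 5.27 hours

5.27


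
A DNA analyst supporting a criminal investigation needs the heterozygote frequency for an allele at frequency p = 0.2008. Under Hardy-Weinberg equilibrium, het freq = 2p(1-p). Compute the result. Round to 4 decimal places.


Hardy-Weinberg heterozygote frequency:
q = 1 - p = 1 - 0.2008 = 0.7992
2pq = 2 * 0.2008 * 0.7992 = 0.3210

0.3210


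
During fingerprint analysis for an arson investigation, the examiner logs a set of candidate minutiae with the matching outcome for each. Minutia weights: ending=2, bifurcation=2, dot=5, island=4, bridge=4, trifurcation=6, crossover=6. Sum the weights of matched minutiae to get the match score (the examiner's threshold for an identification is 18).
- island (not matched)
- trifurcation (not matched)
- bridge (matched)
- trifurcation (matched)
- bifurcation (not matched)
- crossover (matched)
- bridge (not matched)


Weighted minutiae match score:
  island: not matched, +0
  trifurcation: not matched, +0
  bridge: matched, +4 (running total 4)
  trifurcation: matched, +6 (running total 10)
  bifurcation: not matched, +0
  crossover: matched, +6 (running total 16)
  bridge: not matched, +0
Total score = 16
Threshold = 18; verdict = inconclusive

16


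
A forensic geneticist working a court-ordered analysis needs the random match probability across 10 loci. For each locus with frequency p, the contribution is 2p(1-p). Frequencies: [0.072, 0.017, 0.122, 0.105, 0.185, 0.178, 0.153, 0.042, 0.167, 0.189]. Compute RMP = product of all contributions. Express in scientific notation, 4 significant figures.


Computing RMP for 10 loci:
Locus 1: 2 * 0.072 * 0.928 = 0.133632
Locus 2: 2 * 0.017 * 0.983 = 0.033422
Locus 3: 2 * 0.122 * 0.878 = 0.214232
Locus 4: 2 * 0.105 * 0.895 = 0.18795
Locus 5: 2 * 0.185 * 0.815 = 0.30155
Locus 6: 2 * 0.178 * 0.822 = 0.292632
Locus 7: 2 * 0.153 * 0.847 = 0.259182
Locus 8: 2 * 0.042 * 0.958 = 0.080472
Locus 9: 2 * 0.167 * 0.833 = 0.278222
Locus 10: 2 * 0.189 * 0.811 = 0.306558
RMP = 2.823e-08

2.823e-08


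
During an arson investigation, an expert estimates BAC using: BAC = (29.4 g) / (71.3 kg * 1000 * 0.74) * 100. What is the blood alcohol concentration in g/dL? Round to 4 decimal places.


Applying the Widmark formula:
BAC = (dose_g / (body_wt * 1000 * r)) * 100
Denominator = 71.3 * 1000 * 0.74 = 52762
BAC = (29.4 / 52762) * 100
BAC = 0.0557 g/dL

0.0557


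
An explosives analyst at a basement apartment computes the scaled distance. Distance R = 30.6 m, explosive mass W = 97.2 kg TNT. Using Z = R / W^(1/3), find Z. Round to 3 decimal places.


Scaled distance calculation:
W^(1/3) = 97.2^(1/3) = 4.597857
Z = R / W^(1/3) = 30.6 / 4.597857
Z = 6.655 m/kg^(1/3)

6.655


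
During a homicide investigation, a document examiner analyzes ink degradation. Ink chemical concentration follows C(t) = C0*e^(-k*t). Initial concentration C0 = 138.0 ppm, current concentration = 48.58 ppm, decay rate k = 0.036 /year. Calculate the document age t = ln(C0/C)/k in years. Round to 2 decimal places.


Document age estimation:
C0/C = 138.0 / 48.58 = 2.840675
ln(C0/C) = 1.044042
t = 1.044042 / 0.036 = 29.00 years

29.00


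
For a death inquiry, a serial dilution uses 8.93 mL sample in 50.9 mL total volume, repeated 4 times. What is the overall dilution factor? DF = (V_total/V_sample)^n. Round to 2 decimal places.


Dilution factor calculation:
Single dilution = V_total / V_sample = 50.9 / 8.93 ≈ 5.699888
Number of dilutions = 4
Total DF = (50.9 / 8.93)^4 (full precision, rounded at the end) = 1055.52

1055.52


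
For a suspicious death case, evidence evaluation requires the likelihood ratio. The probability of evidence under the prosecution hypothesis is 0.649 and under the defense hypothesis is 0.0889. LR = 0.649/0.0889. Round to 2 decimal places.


Likelihood ratio calculation:
LR = P(E|Hp) / P(E|Hd)
LR = 0.649 / 0.0889
LR = 7.30

7.30


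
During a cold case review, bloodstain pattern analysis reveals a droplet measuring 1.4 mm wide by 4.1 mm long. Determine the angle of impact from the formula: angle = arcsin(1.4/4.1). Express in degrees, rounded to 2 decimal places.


Blood spatter impact angle calculation:
width / length = 1.4 / 4.1 = 0.341463
angle = arcsin(0.341463)
angle = 19.97 degrees

19.97


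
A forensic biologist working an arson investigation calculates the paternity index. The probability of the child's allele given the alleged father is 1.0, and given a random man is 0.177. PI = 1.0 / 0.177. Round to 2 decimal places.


Paternity Index calculation:
PI = P(allele|father) / P(allele|random)
PI = 1.0 / 0.177
PI = 5.65

5.65


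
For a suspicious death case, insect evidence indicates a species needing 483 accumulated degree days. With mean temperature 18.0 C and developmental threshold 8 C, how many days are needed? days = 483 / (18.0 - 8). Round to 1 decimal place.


Insect development time:
Effective temperature = avg_temp - T_base = 18.0 - 8 = 10.0 C
Days = ADD / effective_temp = 483 / 10.0 = 48.3 days

48.3


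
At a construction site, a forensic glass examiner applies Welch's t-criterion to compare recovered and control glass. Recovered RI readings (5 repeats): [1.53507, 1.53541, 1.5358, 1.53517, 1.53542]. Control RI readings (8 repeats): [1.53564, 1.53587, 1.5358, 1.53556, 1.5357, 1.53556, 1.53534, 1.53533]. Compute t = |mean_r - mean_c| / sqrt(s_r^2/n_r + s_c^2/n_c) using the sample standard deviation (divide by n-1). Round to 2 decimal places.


Welch's t-criterion for glass RI comparison:
Recovered mean = sum / n_r = 7.67687 / 5 = 1.535374
Control mean = sum / n_c = 12.2848 / 8 = 1.5356
Recovered sample variance s_r^2 = 7.973e-08
Control sample variance s_c^2 = 3.83143e-08
Welch SE (unpooled) = sqrt(s_r^2/n_r + s_c^2/n_c) = sqrt(1.5946e-08 + 4.78929e-09) = sqrt(2.07353e-08) = 0.000143998
|mean_r - mean_c| = 0.000226
t = 0.000226 / 0.000143998 = 1.57

1.57


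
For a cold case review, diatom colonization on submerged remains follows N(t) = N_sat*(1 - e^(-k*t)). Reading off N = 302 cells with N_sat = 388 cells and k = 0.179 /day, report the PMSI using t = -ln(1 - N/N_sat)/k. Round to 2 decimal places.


PMSI from diatom colonization curve:
N / N_sat = 302 / 388 = 0.778351
1 - N/N_sat = 0.221649
ln(1 - N/N_sat) = -1.50666
t = -ln(1 - N/N_sat) / k = -(-1.50666) / 0.179 = 8.42 days

8.42


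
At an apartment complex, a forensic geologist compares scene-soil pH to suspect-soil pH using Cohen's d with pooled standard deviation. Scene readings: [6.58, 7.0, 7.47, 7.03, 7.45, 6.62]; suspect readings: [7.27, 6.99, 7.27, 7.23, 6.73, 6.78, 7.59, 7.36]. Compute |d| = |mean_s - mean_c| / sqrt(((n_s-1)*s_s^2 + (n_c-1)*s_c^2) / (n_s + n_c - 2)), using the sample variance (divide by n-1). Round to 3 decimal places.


Pooled-variance Cohen's d for soil pH comparison:
Scene mean = 42.15 / 6 = 7.025
Suspect mean = 57.22 / 8 = 7.1525
Scene sample variance s_s^2 = 0.14827
Suspect sample variance s_c^2 = 0.087393
Pooled variance = ((n_s-1)*s_s^2 + (n_c-1)*s_c^2) / (n_s + n_c - 2) = 0.112758
Pooled SD = sqrt(0.112758) = 0.335795
Mean difference = -0.1275
|d| = |-0.1275| / 0.335795 = 0.380

0.380


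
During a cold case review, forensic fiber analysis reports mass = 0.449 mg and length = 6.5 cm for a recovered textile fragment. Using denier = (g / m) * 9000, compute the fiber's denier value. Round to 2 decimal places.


Denier calculation:
Mass in grams = 0.449 mg / 1000 = 0.000449 g
Length in meters = 6.5 cm / 100 = 0.065 m
Linear density = mass / length = 0.000449 / 0.065 = 0.00690769 g/m
Denier = (g/m) * 9000 = 0.00690769 * 9000 = 62.17

62.17


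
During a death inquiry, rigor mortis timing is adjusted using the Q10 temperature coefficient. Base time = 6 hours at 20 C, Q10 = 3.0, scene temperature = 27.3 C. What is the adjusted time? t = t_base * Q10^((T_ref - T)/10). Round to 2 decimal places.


Rigor mortis time adjustment:
Exponent = (T_ref - T_actual) / 10 = (20 - 27.3) / 10 = -0.73
Q10 factor = 3.0^-0.73 = 0.44844
t_adjusted = 6 * 0.44844 = 2.69 hours

2.69


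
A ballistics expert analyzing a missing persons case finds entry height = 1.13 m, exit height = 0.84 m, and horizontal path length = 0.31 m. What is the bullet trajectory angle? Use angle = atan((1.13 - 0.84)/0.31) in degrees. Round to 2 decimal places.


Bullet trajectory angle:
Height difference = 1.13 - 0.84 = 0.29 m
angle = atan(0.29 / 0.31)
angle = atan(0.935484)
angle = 43.09 degrees

43.09


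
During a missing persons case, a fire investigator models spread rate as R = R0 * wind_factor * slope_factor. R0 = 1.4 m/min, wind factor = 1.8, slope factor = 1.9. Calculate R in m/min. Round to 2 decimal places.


Fire spread rate calculation:
R = R0 * wind_factor * slope_factor
= 1.4 * 1.8 * 1.9
= 2.52 * 1.9
= 4.79 m/min

4.79


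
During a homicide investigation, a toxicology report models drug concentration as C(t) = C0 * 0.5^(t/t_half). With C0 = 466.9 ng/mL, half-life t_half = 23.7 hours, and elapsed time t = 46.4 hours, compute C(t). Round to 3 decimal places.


Drug concentration decay:
Number of half-lives = t / t_half = 46.4 / 23.7 = 1.957806
Decay factor = 0.5^1.957806 = 0.25741963
C(t) = 466.9 * 0.25741963 = 120.189 ng/mL

120.189


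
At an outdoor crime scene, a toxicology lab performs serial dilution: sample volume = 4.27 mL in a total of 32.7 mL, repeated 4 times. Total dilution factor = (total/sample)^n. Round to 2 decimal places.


Dilution factor calculation:
Single dilution = V_total / V_sample = 32.7 / 4.27 ≈ 7.65808
Number of dilutions = 4
Total DF = (32.7 / 4.27)^4 (full precision, rounded at the end) = 3439.37

3439.37


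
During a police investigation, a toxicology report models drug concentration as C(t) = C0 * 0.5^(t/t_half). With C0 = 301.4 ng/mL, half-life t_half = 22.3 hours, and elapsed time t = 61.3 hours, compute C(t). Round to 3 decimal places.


Drug concentration decay:
Number of half-lives = t / t_half = 61.3 / 22.3 = 2.748879
Decay factor = 0.5^2.748879 = 0.14876644
C(t) = 301.4 * 0.14876644 = 44.838 ng/mL

44.838


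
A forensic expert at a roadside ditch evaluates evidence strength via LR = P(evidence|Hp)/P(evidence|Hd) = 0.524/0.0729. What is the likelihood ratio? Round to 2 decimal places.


Likelihood ratio calculation:
LR = P(E|Hp) / P(E|Hd)
LR = 0.524 / 0.0729
LR = 7.19

7.19


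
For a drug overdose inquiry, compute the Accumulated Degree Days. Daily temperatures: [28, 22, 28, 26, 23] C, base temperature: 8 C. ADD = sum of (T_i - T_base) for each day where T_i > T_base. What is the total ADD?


Computing ADD day by day:
Day 1: max(0, 28 - 8) = 20
Day 2: max(0, 22 - 8) = 14
Day 3: max(0, 28 - 8) = 20
Day 4: max(0, 26 - 8) = 18
Day 5: max(0, 23 - 8) = 15
Total ADD = 87

87


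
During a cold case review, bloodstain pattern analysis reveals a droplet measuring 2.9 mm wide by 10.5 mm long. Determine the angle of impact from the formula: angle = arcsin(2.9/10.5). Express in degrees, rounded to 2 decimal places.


Blood spatter impact angle calculation:
width / length = 2.9 / 10.5 = 0.27619
angle = arcsin(0.27619)
angle = 16.03 degrees

16.03


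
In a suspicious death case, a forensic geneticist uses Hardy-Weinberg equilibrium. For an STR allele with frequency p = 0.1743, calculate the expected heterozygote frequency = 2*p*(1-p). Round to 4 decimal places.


Hardy-Weinberg heterozygote frequency:
q = 1 - p = 1 - 0.1743 = 0.8257
2pq = 2 * 0.1743 * 0.8257 = 0.2878

0.2878


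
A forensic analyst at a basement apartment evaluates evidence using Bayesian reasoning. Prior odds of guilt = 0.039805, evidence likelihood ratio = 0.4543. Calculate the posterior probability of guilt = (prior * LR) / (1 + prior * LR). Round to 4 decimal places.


Bayesian evidence evaluation:
Posterior odds = prior_odds * LR = 0.039805 * 0.4543 = 0.01808341
Posterior probability = posterior_odds / (1 + posterior_odds)
= 0.01808341 / (1 + 0.01808341)
= 0.01808341 / 1.01808341
= 0.0178

0.0178


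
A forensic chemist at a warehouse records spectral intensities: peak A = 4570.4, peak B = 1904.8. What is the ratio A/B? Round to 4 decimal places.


Spectral peak ratio:
Peak A = 4570.4 counts
Peak B = 1904.8 counts
Ratio = 4570.4 / 1904.8 = 2.3994

2.3994


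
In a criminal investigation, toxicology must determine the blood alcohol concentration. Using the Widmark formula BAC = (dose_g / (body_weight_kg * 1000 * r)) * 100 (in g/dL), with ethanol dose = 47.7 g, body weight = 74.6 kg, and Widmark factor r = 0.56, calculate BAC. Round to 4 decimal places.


Applying the Widmark formula:
BAC = (dose_g / (body_wt * 1000 * r)) * 100
Denominator = 74.6 * 1000 * 0.56 = 41776
BAC = (47.7 / 41776) * 100
BAC = 0.1142 g/dL

0.1142


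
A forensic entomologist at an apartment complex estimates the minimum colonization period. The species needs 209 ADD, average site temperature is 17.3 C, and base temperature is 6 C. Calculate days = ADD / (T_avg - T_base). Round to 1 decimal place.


Insect development time:
Effective temperature = avg_temp - T_base = 17.3 - 6 = 11.3 C
Days = ADD / effective_temp = 209 / 11.3 = 18.5 days

18.5


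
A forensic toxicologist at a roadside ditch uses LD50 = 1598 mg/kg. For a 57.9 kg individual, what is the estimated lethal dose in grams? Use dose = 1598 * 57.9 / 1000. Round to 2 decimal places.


Lethal dose calculation:
Lethal dose = LD50 * body_weight / 1000
= 1598 * 57.9 / 1000
= 92524.2 / 1000
= 92.52 g

92.52


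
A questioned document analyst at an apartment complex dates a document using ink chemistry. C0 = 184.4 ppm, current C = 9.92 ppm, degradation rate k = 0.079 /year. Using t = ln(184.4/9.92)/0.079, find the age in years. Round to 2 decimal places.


Document age estimation:
C0/C = 184.4 / 9.92 = 18.58871
ln(C0/C) = 2.922554
t = 2.922554 / 0.079 = 36.99 years

36.99


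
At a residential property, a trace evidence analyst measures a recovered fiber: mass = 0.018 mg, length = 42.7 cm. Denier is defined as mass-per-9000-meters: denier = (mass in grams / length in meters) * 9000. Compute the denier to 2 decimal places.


Denier calculation:
Mass in grams = 0.018 mg / 1000 = 0.000018 g
Length in meters = 42.7 cm / 100 = 0.427 m
Linear density = mass / length = 0.000018 / 0.427 = 0.00004215 g/m
Denier = (g/m) * 9000 = 0.00004215 * 9000 = 0.38

0.38


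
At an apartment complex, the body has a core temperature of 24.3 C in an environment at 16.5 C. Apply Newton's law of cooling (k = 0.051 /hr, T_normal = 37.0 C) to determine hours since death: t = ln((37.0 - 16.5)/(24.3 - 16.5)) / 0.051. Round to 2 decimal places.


Using Newton's law of cooling:
t = ln((T_normal - T_ambient) / (T_body - T_ambient)) / k
T_normal - T_ambient = 20.5
T_body - T_ambient = 7.8
Ratio = 2.628205
ln(ratio) = 0.966301
t = 0.966301 / 0.051 = 18.95 hours

18.95


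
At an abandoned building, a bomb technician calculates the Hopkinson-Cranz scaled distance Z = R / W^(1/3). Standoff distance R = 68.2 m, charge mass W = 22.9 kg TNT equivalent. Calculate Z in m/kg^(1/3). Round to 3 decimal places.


Scaled distance calculation:
W^(1/3) = 22.9^(1/3) = 2.839739
Z = R / W^(1/3) = 68.2 / 2.839739
Z = 24.016 m/kg^(1/3)

24.016


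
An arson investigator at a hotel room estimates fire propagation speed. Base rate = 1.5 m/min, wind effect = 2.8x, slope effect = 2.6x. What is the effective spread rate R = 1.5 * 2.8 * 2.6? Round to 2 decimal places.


Fire spread rate calculation:
R = R0 * wind_factor * slope_factor
= 1.5 * 2.8 * 2.6
= 4.2 * 2.6
= 10.92 m/min

10.92


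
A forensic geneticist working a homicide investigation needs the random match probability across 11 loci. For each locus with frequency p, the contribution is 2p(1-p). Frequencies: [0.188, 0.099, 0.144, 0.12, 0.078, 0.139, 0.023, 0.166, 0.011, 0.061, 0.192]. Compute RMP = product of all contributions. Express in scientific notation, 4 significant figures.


Computing RMP for 11 loci:
Locus 1: 2 * 0.188 * 0.812 = 0.305312
Locus 2: 2 * 0.099 * 0.901 = 0.178398
Locus 3: 2 * 0.144 * 0.856 = 0.246528
Locus 4: 2 * 0.12 * 0.88 = 0.2112
Locus 5: 2 * 0.078 * 0.922 = 0.143832
Locus 6: 2 * 0.139 * 0.861 = 0.239358
Locus 7: 2 * 0.023 * 0.977 = 0.044942
Locus 8: 2 * 0.166 * 0.834 = 0.276888
Locus 9: 2 * 0.011 * 0.989 = 0.021758
Locus 10: 2 * 0.061 * 0.939 = 0.114558
Locus 11: 2 * 0.192 * 0.808 = 0.310272
RMP = 9.396e-10

9.396e-10


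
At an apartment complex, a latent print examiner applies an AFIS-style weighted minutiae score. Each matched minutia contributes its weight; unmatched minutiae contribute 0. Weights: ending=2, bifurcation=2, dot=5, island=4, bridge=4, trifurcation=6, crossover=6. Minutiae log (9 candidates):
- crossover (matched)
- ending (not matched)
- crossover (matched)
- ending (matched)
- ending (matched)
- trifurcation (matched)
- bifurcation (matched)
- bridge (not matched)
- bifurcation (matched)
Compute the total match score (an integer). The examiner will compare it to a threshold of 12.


Weighted minutiae match score:
  crossover: matched, +6 (running total 6)
  ending: not matched, +0
  crossover: matched, +6 (running total 12)
  ending: matched, +2 (running total 14)
  ending: matched, +2 (running total 16)
  trifurcation: matched, +6 (running total 22)
  bifurcation: matched, +2 (running total 24)
  bridge: not matched, +0
  bifurcation: matched, +2 (running total 26)
Total score = 26
Threshold = 12; verdict = identification

26


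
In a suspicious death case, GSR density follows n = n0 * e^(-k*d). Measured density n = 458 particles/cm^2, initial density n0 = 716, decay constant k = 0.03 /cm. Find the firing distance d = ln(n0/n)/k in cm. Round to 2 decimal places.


GSR distance calculation:
n0/n = 716 / 458 = 1.563319
ln(n0/n) = 0.446811
d = 0.446811 / 0.03 = 14.89 cm

14.89


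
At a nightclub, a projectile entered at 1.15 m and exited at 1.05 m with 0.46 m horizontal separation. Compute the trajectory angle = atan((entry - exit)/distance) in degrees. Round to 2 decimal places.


Bullet trajectory angle:
Height difference = 1.15 - 1.05 = 0.1 m
angle = atan(0.1 / 0.46)
angle = atan(0.217391)
angle = 12.26 degrees

12.26


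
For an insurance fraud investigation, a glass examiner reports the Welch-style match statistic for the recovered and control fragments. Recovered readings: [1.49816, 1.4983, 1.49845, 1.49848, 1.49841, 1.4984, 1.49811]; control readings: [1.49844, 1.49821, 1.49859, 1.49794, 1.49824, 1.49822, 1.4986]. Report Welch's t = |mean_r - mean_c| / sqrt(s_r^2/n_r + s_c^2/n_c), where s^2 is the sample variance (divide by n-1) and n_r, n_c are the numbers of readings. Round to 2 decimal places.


Welch's t-criterion for glass RI comparison:
Recovered mean = sum / n_r = 10.48831 / 7 = 1.49833
Control mean = sum / n_c = 10.48824 / 7 = 1.49832
Recovered sample variance s_r^2 = 2.10667e-08
Control sample variance s_c^2 = 5.64333e-08
Welch SE (unpooled) = sqrt(s_r^2/n_r + s_c^2/n_c) = sqrt(3.00952e-09 + 8.0619e-09) = sqrt(1.10714e-08) = 0.000105221
|mean_r - mean_c| = 1e-05
t = 1e-05 / 0.000105221 = 0.10

0.10


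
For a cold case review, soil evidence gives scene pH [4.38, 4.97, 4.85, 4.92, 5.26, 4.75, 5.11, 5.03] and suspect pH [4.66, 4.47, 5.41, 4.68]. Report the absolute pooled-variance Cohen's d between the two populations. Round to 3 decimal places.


Pooled-variance Cohen's d for soil pH comparison:
Scene mean = 39.27 / 8 = 4.90875
Suspect mean = 19.22 / 4 = 4.805
Scene sample variance s_s^2 = 0.070098
Suspect sample variance s_c^2 = 0.171633
Pooled variance = ((n_s-1)*s_s^2 + (n_c-1)*s_c^2) / (n_s + n_c - 2) = 0.100559
Pooled SD = sqrt(0.100559) = 0.31711
Mean difference = 0.10375
|d| = |0.10375| / 0.31711 = 0.327

0.327


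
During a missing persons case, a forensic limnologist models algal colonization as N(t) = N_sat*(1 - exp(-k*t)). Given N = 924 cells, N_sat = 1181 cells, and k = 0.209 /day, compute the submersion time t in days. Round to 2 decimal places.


PMSI from diatom colonization curve:
N / N_sat = 924 / 1181 = 0.782388
1 - N/N_sat = 0.217612
ln(1 - N/N_sat) = -1.525042
t = -ln(1 - N/N_sat) / k = -(-1.525042) / 0.209 = 7.30 days

7.30


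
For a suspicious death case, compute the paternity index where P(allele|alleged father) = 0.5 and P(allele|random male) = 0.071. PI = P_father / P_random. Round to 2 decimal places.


Paternity Index calculation:
PI = P(allele|father) / P(allele|random)
PI = 0.5 / 0.071
PI = 7.04

7.04


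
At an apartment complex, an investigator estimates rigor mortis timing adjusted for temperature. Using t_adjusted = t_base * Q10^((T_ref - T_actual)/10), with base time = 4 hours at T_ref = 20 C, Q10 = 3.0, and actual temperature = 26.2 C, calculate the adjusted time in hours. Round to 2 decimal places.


Rigor mortis time adjustment:
Exponent = (T_ref - T_actual) / 10 = (20 - 26.2) / 10 = -0.62
Q10 factor = 3.0^-0.62 = 0.50604
t_adjusted = 4 * 0.50604 = 2.02 hours

2.02


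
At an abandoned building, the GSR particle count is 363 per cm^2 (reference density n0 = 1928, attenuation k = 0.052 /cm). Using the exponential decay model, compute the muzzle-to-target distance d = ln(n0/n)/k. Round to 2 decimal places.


GSR distance calculation:
n0/n = 1928 / 363 = 5.311295
ln(n0/n) = 1.669836
d = 1.669836 / 0.052 = 32.11 cm

32.11


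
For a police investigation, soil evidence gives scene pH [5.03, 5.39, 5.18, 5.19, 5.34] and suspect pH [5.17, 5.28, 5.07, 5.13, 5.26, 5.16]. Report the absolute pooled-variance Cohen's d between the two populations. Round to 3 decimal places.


Pooled-variance Cohen's d for soil pH comparison:
Scene mean = 26.13 / 5 = 5.226
Suspect mean = 31.07 / 6 = 5.178333
Scene sample variance s_s^2 = 0.02043
Suspect sample variance s_c^2 = 0.006297
Pooled variance = ((n_s-1)*s_s^2 + (n_c-1)*s_c^2) / (n_s + n_c - 2) = 0.012578
Pooled SD = sqrt(0.012578) = 0.112152
Mean difference = 0.047667
|d| = |0.047667| / 0.112152 = 0.425

0.425


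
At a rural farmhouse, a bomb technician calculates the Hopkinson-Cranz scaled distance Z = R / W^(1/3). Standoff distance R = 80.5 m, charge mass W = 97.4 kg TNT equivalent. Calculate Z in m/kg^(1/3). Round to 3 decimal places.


Scaled distance calculation:
W^(1/3) = 97.4^(1/3) = 4.601008
Z = R / W^(1/3) = 80.5 / 4.601008
Z = 17.496 m/kg^(1/3)

17.496


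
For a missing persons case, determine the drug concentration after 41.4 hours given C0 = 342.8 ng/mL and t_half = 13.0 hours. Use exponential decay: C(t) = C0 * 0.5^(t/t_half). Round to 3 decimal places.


Drug concentration decay:
Number of half-lives = t / t_half = 41.4 / 13.0 = 3.184615
Decay factor = 0.5^3.184615 = 0.10998548
C(t) = 342.8 * 0.10998548 = 37.703 ng/mL

37.703


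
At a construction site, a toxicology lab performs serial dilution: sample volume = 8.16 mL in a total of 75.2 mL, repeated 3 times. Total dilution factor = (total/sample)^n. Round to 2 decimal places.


Dilution factor calculation:
Single dilution = V_total / V_sample = 75.2 / 8.16 ≈ 9.215686
Number of dilutions = 3
Total DF = (75.2 / 8.16)^3 (full precision, rounded at the end) = 782.68

782.68


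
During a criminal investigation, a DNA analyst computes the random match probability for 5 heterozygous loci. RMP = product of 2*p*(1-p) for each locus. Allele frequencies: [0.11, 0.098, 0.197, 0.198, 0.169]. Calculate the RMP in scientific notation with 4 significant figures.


Computing RMP for 5 loci:
Locus 1: 2 * 0.11 * 0.89 = 0.1958
Locus 2: 2 * 0.098 * 0.902 = 0.176792
Locus 3: 2 * 0.197 * 0.803 = 0.316382
Locus 4: 2 * 0.198 * 0.802 = 0.317592
Locus 5: 2 * 0.169 * 0.831 = 0.280878
RMP = 9.770e-04

9.770e-04


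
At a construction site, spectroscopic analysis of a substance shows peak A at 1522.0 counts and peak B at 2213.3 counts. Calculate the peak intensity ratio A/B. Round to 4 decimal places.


Spectral peak ratio:
Peak A = 1522.0 counts
Peak B = 2213.3 counts
Ratio = 1522.0 / 2213.3 = 0.6877

0.6877


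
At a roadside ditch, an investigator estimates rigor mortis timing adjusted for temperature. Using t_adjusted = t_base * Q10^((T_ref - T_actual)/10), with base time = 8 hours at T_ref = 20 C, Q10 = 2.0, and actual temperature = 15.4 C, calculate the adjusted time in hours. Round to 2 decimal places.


Rigor mortis time adjustment:
Exponent = (T_ref - T_actual) / 10 = (20 - 15.4) / 10 = 0.46
Q10 factor = 2.0^0.46 = 1.37554
t_adjusted = 8 * 1.37554 = 11.00 hours

11.00
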